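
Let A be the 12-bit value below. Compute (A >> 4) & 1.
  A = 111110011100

Bit 4 is the 5th from the right.
  111110011100
         ^
That bit is 1.

Answer: 1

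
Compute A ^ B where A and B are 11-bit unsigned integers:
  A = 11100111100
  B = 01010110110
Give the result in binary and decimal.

Apply ^ to each column (1 where bits differ):
  11100111100
^ 01010110110
-------------
  10110001010

Answer: 10110001010 (1418)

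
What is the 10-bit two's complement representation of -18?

1. Binary of +18:  0000010010
2. Invert bits:     1111101101
3. Add 1:           1111101110

Answer: 1111101110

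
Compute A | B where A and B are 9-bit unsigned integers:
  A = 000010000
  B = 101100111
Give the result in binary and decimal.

Apply | to each column (1 where either bit is 1):
  000010000
| 101100111
-----------
  101110111

Answer: 101110111 (375)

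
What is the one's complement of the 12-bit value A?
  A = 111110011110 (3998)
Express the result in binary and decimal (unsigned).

Flip each bit (0->1, 1->0):
  111110011110
  000001100001

Answer: 000001100001 (97)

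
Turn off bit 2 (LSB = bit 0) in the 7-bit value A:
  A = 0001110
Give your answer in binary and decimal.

Mask = ~(1 << 2) = 1111011
Bit 2 of A is 1, so AND-ing with the mask clears it to 0.
  0001110
& 1111011
---------
  0001010

Answer: 0001010 (10)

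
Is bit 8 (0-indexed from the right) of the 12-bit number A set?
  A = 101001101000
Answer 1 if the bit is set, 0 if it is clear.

Bit 8 is the 9th from the right.
  101001101000
     ^
That bit is 0.

Answer: 0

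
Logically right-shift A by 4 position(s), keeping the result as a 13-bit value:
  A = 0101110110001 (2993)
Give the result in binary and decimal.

Logical shift right by 4: drop the bottom 4 bit(s), prepend 4 zero(s) on the left.
  0101110110001  ->  keep [010111011], discard [0001], prepend 0000
= 0000010111011

Answer: 0000010111011 (187)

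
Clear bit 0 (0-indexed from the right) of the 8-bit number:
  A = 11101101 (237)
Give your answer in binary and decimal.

Mask = ~(1 << 0) = 11111110
Bit 0 of A is 1, so AND-ing with the mask clears it to 0.
  11101101
& 11111110
----------
  11101100

Answer: 11101100 (236)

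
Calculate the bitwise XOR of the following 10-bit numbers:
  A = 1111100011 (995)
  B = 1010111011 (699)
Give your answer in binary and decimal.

Apply ^ to each column (1 where bits differ):
  1111100011
^ 1010111011
------------
  0101011000

Answer: 0101011000 (344)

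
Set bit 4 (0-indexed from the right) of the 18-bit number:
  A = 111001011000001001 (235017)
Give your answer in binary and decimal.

Mask = 1 << 4 = 000000000000010000
Bit 4 of A is 0, so OR-ing with the mask flips it to 1.
  111001011000001001
| 000000000000010000
--------------------
  111001011000011001

Answer: 111001011000011001 (235033)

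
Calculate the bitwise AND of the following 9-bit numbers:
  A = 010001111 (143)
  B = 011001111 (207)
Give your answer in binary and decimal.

Apply & to each column (1 only where both bits are 1):
  010001111
& 011001111
-----------
  010001111

Answer: 010001111 (143)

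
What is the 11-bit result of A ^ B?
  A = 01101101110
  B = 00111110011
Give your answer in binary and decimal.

Apply ^ to each column (1 where bits differ):
  01101101110
^ 00111110011
-------------
  01010011101

Answer: 01010011101 (669)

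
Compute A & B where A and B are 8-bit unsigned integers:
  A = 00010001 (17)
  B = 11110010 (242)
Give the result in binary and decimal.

Apply & to each column (1 only where both bits are 1):
  00010001
& 11110010
----------
  00010000

Answer: 00010000 (16)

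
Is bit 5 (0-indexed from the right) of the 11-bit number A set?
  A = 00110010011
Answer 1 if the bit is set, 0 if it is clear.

Bit 5 is the 6th from the right.
  00110010011
       ^
That bit is 0.

Answer: 0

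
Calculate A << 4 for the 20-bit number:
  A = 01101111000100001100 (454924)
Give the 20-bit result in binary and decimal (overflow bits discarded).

Shift left by 4: drop the top 4 bit(s), append 4 zero(s) on the right.
  01101111000100001100  ->  discard [0110], keep [1111000100001100], append 0000
= 11110001000011000000

Answer: 11110001000011000000 (987328)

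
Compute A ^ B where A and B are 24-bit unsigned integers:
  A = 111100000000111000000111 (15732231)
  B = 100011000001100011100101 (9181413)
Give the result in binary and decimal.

Apply ^ to each column (1 where bits differ):
  111100000000111000000111
^ 100011000001100011100101
--------------------------
  011111000001011011100010

Answer: 011111000001011011100010 (8132322)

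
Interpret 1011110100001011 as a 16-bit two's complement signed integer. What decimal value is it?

MSB is 1, so the value is negative. Find the magnitude:
1. Invert bits:  0100001011110100
2. Add 1:        0100001011110101  = 17141
3. Apply sign:   -17141

Answer: -17141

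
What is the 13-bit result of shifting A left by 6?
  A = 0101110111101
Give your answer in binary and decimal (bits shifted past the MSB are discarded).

Shift left by 6: drop the top 6 bit(s), append 6 zero(s) on the right.
  0101110111101  ->  discard [010111], keep [0111101], append 000000
= 0111101000000

Answer: 0111101000000 (3904)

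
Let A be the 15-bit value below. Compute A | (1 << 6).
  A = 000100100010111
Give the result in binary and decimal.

Mask = 1 << 6 = 000000001000000
Bit 6 of A is 0, so OR-ing with the mask flips it to 1.
  000100100010111
| 000000001000000
-----------------
  000100101010111

Answer: 000100101010111 (2391)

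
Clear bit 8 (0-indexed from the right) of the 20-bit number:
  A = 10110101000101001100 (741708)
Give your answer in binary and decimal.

Mask = ~(1 << 8) = 11111111111011111111
Bit 8 of A is 1, so AND-ing with the mask clears it to 0.
  10110101000101001100
& 11111111111011111111
----------------------
  10110101000001001100

Answer: 10110101000001001100 (741452)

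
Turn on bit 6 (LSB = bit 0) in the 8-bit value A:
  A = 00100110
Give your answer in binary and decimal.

Mask = 1 << 6 = 01000000
Bit 6 of A is 0, so OR-ing with the mask flips it to 1.
  00100110
| 01000000
----------
  01100110

Answer: 01100110 (102)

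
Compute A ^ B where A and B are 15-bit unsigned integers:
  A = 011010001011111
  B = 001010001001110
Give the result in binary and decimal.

Apply ^ to each column (1 where bits differ):
  011010001011111
^ 001010001001110
-----------------
  010000000010001

Answer: 010000000010001 (8209)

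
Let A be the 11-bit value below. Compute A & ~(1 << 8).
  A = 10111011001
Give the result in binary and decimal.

Mask = ~(1 << 8) = 11011111111
Bit 8 of A is 1, so AND-ing with the mask clears it to 0.
  10111011001
& 11011111111
-------------
  10011011001

Answer: 10011011001 (1241)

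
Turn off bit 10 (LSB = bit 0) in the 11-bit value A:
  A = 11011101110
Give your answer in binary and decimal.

Mask = ~(1 << 10) = 01111111111
Bit 10 of A is 1, so AND-ing with the mask clears it to 0.
  11011101110
& 01111111111
-------------
  01011101110

Answer: 01011101110 (750)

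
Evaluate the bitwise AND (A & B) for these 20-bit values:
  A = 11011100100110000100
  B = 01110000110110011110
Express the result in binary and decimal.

Apply & to each column (1 only where both bits are 1):
  11011100100110000100
& 01110000110110011110
----------------------
  01010000100110000100

Answer: 01010000100110000100 (330116)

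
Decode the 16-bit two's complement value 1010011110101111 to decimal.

MSB is 1, so the value is negative. Find the magnitude:
1. Invert bits:  0101100001010000
2. Add 1:        0101100001010001  = 22609
3. Apply sign:   -22609

Answer: -22609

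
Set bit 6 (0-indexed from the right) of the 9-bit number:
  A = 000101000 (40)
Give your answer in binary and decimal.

Mask = 1 << 6 = 001000000
Bit 6 of A is 0, so OR-ing with the mask flips it to 1.
  000101000
| 001000000
-----------
  001101000

Answer: 001101000 (104)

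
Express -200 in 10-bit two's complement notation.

1. Binary of +200:  0011001000
2. Invert bits:     1100110111
3. Add 1:           1100111000

Answer: 1100111000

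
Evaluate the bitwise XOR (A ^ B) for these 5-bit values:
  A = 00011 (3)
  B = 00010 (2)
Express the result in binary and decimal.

Apply ^ to each column (1 where bits differ):
  00011
^ 00010
-------
  00001

Answer: 00001 (1)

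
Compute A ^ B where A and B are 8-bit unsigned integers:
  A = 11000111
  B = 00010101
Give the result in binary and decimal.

Apply ^ to each column (1 where bits differ):
  11000111
^ 00010101
----------
  11010010

Answer: 11010010 (210)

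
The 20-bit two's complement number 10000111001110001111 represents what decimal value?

MSB is 1, so the value is negative. Find the magnitude:
1. Invert bits:  01111000110001110000
2. Add 1:        01111000110001110001  = 494705
3. Apply sign:   -494705

Answer: -494705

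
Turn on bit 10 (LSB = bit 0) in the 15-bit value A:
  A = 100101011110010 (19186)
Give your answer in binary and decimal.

Mask = 1 << 10 = 000010000000000
Bit 10 of A is 0, so OR-ing with the mask flips it to 1.
  100101011110010
| 000010000000000
-----------------
  100111011110010

Answer: 100111011110010 (20210)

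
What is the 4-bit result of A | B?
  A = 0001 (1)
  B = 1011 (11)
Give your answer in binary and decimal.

Apply | to each column (1 where either bit is 1):
  0001
| 1011
------
  1011

Answer: 1011 (11)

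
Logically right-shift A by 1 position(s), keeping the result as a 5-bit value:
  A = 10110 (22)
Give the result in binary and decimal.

Logical shift right by 1: drop the bottom 1 bit(s), prepend 1 zero(s) on the left.
  10110  ->  keep [1011], discard [0], prepend 0
= 01011

Answer: 01011 (11)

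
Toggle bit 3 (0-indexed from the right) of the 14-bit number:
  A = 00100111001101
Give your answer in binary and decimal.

Mask = 1 << 3 = 00000000001000
Bit 3 of A is 1; XOR with the mask flips it to 0.
  00100111001101
^ 00000000001000
----------------
  00100111000101

Answer: 00100111000101 (2501)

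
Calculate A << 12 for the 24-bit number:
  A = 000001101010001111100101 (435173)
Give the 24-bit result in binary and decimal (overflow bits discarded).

Shift left by 12: drop the top 12 bit(s), append 12 zero(s) on the right.
  000001101010001111100101  ->  discard [000001101010], keep [001111100101], append 000000000000
= 001111100101000000000000

Answer: 001111100101000000000000 (4083712)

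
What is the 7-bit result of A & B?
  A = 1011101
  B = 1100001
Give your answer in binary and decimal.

Apply & to each column (1 only where both bits are 1):
  1011101
& 1100001
---------
  1000001

Answer: 1000001 (65)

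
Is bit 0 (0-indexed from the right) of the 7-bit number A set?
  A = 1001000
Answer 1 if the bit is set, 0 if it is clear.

Bit 0 is the 1st from the right.
  1001000
        ^
That bit is 0.

Answer: 0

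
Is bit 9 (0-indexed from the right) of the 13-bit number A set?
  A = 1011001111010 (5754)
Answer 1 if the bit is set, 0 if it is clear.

Bit 9 is the 10th from the right.
  1011001111010
     ^
That bit is 1.

Answer: 1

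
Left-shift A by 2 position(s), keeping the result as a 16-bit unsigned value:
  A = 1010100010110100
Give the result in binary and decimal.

Shift left by 2: drop the top 2 bit(s), append 2 zero(s) on the right.
  1010100010110100  ->  discard [10], keep [10100010110100], append 00
= 1010001011010000

Answer: 1010001011010000 (41680)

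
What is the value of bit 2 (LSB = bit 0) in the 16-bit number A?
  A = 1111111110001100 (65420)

Bit 2 is the 3rd from the right.
  1111111110001100
               ^
That bit is 1.

Answer: 1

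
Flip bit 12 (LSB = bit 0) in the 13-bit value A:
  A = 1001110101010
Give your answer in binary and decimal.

Mask = 1 << 12 = 1000000000000
Bit 12 of A is 1; XOR with the mask flips it to 0.
  1001110101010
^ 1000000000000
---------------
  0001110101010

Answer: 0001110101010 (938)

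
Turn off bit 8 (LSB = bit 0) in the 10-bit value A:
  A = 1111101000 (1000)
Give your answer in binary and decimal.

Mask = ~(1 << 8) = 1011111111
Bit 8 of A is 1, so AND-ing with the mask clears it to 0.
  1111101000
& 1011111111
------------
  1011101000

Answer: 1011101000 (744)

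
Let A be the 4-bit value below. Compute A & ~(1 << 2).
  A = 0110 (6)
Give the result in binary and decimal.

Mask = ~(1 << 2) = 1011
Bit 2 of A is 1, so AND-ing with the mask clears it to 0.
  0110
& 1011
------
  0010

Answer: 0010 (2)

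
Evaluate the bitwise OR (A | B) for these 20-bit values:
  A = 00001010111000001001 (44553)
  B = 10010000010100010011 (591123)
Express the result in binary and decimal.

Apply | to each column (1 where either bit is 1):
  00001010111000001001
| 10010000010100010011
----------------------
  10011010111100011011

Answer: 10011010111100011011 (634651)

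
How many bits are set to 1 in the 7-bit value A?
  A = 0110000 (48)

0110000
1-bits at positions (from bit 0 = LSB): 4, 5
Count = 2

Answer: 2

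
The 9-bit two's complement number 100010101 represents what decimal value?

MSB is 1, so the value is negative. Find the magnitude:
1. Invert bits:  011101010
2. Add 1:        011101011  = 235
3. Apply sign:   -235

Answer: -235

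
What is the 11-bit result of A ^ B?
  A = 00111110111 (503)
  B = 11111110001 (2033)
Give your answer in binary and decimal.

Apply ^ to each column (1 where bits differ):
  00111110111
^ 11111110001
-------------
  11000000110

Answer: 11000000110 (1542)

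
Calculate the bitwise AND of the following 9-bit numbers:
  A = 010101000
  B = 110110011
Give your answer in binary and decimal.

Apply & to each column (1 only where both bits are 1):
  010101000
& 110110011
-----------
  010100000

Answer: 010100000 (160)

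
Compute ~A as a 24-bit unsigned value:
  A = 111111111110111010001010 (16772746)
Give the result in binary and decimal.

Flip each bit (0->1, 1->0):
  111111111110111010001010
  000000000001000101110101

Answer: 000000000001000101110101 (4469)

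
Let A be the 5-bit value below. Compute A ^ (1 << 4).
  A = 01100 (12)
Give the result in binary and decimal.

Mask = 1 << 4 = 10000
Bit 4 of A is 0; XOR with the mask flips it to 1.
  01100
^ 10000
-------
  11100

Answer: 11100 (28)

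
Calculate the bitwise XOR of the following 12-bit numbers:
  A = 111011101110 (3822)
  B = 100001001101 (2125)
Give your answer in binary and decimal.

Apply ^ to each column (1 where bits differ):
  111011101110
^ 100001001101
--------------
  011010100011

Answer: 011010100011 (1699)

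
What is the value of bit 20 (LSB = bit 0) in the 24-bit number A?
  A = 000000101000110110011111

Bit 20 is the 21st from the right.
  000000101000110110011111
     ^
That bit is 0.

Answer: 0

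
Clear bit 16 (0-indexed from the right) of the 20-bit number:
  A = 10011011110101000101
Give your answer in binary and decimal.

Mask = ~(1 << 16) = 11101111111111111111
Bit 16 of A is 1, so AND-ing with the mask clears it to 0.
  10011011110101000101
& 11101111111111111111
----------------------
  10001011110101000101

Answer: 10001011110101000101 (572741)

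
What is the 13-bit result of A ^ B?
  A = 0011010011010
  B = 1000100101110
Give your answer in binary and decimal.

Apply ^ to each column (1 where bits differ):
  0011010011010
^ 1000100101110
---------------
  1011110110100

Answer: 1011110110100 (6068)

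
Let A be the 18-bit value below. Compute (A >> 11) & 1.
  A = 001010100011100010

Bit 11 is the 12th from the right.
  001010100011100010
        ^
That bit is 1.

Answer: 1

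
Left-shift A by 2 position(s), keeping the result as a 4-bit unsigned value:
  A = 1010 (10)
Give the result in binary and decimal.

Shift left by 2: drop the top 2 bit(s), append 2 zero(s) on the right.
  1010  ->  discard [10], keep [10], append 00
= 1000

Answer: 1000 (8)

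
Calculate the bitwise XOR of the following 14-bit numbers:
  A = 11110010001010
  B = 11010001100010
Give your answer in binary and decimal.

Apply ^ to each column (1 where bits differ):
  11110010001010
^ 11010001100010
----------------
  00100011101000

Answer: 00100011101000 (2280)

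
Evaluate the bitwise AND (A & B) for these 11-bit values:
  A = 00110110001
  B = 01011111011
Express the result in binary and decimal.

Apply & to each column (1 only where both bits are 1):
  00110110001
& 01011111011
-------------
  00010110001

Answer: 00010110001 (177)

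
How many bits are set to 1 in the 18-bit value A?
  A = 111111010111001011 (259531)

111111010111001011
1-bits at positions (from bit 0 = LSB): 0, 1, 3, 6, 7, 8, 10, 12, 13, 14, 15, 16, 17
Count = 13

Answer: 13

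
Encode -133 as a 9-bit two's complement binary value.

1. Binary of +133:  010000101
2. Invert bits:     101111010
3. Add 1:           101111011

Answer: 101111011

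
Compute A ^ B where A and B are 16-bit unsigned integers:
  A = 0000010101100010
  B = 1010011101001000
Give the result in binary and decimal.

Apply ^ to each column (1 where bits differ):
  0000010101100010
^ 1010011101001000
------------------
  1010001000101010

Answer: 1010001000101010 (41514)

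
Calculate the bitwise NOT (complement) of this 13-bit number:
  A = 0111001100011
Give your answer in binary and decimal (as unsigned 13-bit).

Flip each bit (0->1, 1->0):
  0111001100011
  1000110011100

Answer: 1000110011100 (4508)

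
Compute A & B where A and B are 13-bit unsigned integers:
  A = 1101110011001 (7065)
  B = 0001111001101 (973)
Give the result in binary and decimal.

Apply & to each column (1 only where both bits are 1):
  1101110011001
& 0001111001101
---------------
  0001110001001

Answer: 0001110001001 (905)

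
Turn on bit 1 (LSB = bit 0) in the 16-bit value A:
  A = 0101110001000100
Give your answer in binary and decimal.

Mask = 1 << 1 = 0000000000000010
Bit 1 of A is 0, so OR-ing with the mask flips it to 1.
  0101110001000100
| 0000000000000010
------------------
  0101110001000110

Answer: 0101110001000110 (23622)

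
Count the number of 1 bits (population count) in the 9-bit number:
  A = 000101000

000101000
1-bits at positions (from bit 0 = LSB): 3, 5
Count = 2

Answer: 2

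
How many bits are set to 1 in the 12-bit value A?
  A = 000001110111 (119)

000001110111
1-bits at positions (from bit 0 = LSB): 0, 1, 2, 4, 5, 6
Count = 6

Answer: 6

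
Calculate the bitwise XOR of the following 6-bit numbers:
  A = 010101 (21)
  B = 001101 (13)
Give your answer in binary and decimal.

Apply ^ to each column (1 where bits differ):
  010101
^ 001101
--------
  011000

Answer: 011000 (24)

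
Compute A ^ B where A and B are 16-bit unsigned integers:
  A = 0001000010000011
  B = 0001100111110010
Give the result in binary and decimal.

Apply ^ to each column (1 where bits differ):
  0001000010000011
^ 0001100111110010
------------------
  0000100101110001

Answer: 0000100101110001 (2417)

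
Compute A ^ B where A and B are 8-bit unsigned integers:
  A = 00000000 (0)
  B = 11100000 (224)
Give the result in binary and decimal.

Apply ^ to each column (1 where bits differ):
  00000000
^ 11100000
----------
  11100000

Answer: 11100000 (224)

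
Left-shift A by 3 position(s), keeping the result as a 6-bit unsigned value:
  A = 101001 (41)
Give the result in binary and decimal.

Shift left by 3: drop the top 3 bit(s), append 3 zero(s) on the right.
  101001  ->  discard [101], keep [001], append 000
= 001000

Answer: 001000 (8)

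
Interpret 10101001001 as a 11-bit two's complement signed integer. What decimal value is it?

MSB is 1, so the value is negative. Find the magnitude:
1. Invert bits:  01010110110
2. Add 1:        01010110111  = 695
3. Apply sign:   -695

Answer: -695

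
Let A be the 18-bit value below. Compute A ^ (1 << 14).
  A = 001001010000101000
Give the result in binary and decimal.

Mask = 1 << 14 = 000100000000000000
Bit 14 of A is 0; XOR with the mask flips it to 1.
  001001010000101000
^ 000100000000000000
--------------------
  001101010000101000

Answer: 001101010000101000 (54312)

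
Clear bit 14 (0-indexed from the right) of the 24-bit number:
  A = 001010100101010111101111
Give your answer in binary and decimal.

Mask = ~(1 << 14) = 111111111011111111111111
Bit 14 of A is 1, so AND-ing with the mask clears it to 0.
  001010100101010111101111
& 111111111011111111111111
--------------------------
  001010100001010111101111

Answer: 001010100001010111101111 (2758127)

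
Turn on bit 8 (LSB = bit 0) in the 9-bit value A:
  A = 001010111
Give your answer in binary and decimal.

Mask = 1 << 8 = 100000000
Bit 8 of A is 0, so OR-ing with the mask flips it to 1.
  001010111
| 100000000
-----------
  101010111

Answer: 101010111 (343)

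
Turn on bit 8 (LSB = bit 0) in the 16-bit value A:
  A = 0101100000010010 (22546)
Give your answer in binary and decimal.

Mask = 1 << 8 = 0000000100000000
Bit 8 of A is 0, so OR-ing with the mask flips it to 1.
  0101100000010010
| 0000000100000000
------------------
  0101100100010010

Answer: 0101100100010010 (22802)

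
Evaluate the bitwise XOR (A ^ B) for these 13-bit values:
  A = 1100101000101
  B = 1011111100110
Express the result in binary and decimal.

Apply ^ to each column (1 where bits differ):
  1100101000101
^ 1011111100110
---------------
  0111010100011

Answer: 0111010100011 (3747)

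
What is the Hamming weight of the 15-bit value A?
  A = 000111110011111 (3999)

000111110011111
1-bits at positions (from bit 0 = LSB): 0, 1, 2, 3, 4, 7, 8, 9, 10, 11
Count = 10

Answer: 10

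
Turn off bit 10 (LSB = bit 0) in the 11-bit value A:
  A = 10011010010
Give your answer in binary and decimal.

Mask = ~(1 << 10) = 01111111111
Bit 10 of A is 1, so AND-ing with the mask clears it to 0.
  10011010010
& 01111111111
-------------
  00011010010

Answer: 00011010010 (210)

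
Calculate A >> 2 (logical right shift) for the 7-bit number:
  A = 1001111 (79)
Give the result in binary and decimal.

Logical shift right by 2: drop the bottom 2 bit(s), prepend 2 zero(s) on the left.
  1001111  ->  keep [10011], discard [11], prepend 00
= 0010011

Answer: 0010011 (19)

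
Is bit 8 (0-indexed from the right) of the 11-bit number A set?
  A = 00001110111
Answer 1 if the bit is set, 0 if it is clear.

Bit 8 is the 9th from the right.
  00001110111
    ^
That bit is 0.

Answer: 0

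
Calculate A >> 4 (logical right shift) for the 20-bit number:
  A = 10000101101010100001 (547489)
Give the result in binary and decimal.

Logical shift right by 4: drop the bottom 4 bit(s), prepend 4 zero(s) on the left.
  10000101101010100001  ->  keep [1000010110101010], discard [0001], prepend 0000
= 00001000010110101010

Answer: 00001000010110101010 (34218)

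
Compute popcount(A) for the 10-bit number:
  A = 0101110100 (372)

0101110100
1-bits at positions (from bit 0 = LSB): 2, 4, 5, 6, 8
Count = 5

Answer: 5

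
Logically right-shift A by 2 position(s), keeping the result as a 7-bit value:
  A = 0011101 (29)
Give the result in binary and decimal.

Logical shift right by 2: drop the bottom 2 bit(s), prepend 2 zero(s) on the left.
  0011101  ->  keep [00111], discard [01], prepend 00
= 0000111

Answer: 0000111 (7)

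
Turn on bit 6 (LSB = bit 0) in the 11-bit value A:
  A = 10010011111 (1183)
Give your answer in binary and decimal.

Mask = 1 << 6 = 00001000000
Bit 6 of A is 0, so OR-ing with the mask flips it to 1.
  10010011111
| 00001000000
-------------
  10011011111

Answer: 10011011111 (1247)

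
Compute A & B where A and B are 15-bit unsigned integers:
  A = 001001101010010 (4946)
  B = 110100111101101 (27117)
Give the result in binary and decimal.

Apply & to each column (1 only where both bits are 1):
  001001101010010
& 110100111101101
-----------------
  000000101000000

Answer: 000000101000000 (320)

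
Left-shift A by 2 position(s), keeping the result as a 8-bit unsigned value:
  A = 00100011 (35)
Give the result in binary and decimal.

Shift left by 2: drop the top 2 bit(s), append 2 zero(s) on the right.
  00100011  ->  discard [00], keep [100011], append 00
= 10001100

Answer: 10001100 (140)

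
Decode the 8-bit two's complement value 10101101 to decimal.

MSB is 1, so the value is negative. Find the magnitude:
1. Invert bits:  01010010
2. Add 1:        01010011  = 83
3. Apply sign:   -83

Answer: -83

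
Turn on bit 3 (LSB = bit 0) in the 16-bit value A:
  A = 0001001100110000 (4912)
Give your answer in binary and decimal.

Mask = 1 << 3 = 0000000000001000
Bit 3 of A is 0, so OR-ing with the mask flips it to 1.
  0001001100110000
| 0000000000001000
------------------
  0001001100111000

Answer: 0001001100111000 (4920)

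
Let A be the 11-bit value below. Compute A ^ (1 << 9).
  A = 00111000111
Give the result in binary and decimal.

Mask = 1 << 9 = 01000000000
Bit 9 of A is 0; XOR with the mask flips it to 1.
  00111000111
^ 01000000000
-------------
  01111000111

Answer: 01111000111 (967)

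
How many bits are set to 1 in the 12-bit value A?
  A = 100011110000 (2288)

100011110000
1-bits at positions (from bit 0 = LSB): 4, 5, 6, 7, 11
Count = 5

Answer: 5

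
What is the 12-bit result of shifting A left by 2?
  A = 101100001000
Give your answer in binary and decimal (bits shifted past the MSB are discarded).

Shift left by 2: drop the top 2 bit(s), append 2 zero(s) on the right.
  101100001000  ->  discard [10], keep [1100001000], append 00
= 110000100000

Answer: 110000100000 (3104)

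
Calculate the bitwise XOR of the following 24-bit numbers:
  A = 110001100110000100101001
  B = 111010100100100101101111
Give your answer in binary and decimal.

Apply ^ to each column (1 where bits differ):
  110001100110000100101001
^ 111010100100100101101111
--------------------------
  001011000010100001000110

Answer: 001011000010100001000110 (2893894)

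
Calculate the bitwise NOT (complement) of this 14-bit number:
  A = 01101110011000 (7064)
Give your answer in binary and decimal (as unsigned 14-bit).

Flip each bit (0->1, 1->0):
  01101110011000
  10010001100111

Answer: 10010001100111 (9319)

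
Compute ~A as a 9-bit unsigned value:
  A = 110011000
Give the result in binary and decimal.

Flip each bit (0->1, 1->0):
  110011000
  001100111

Answer: 001100111 (103)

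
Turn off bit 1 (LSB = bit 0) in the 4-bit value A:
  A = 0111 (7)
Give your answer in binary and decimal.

Mask = ~(1 << 1) = 1101
Bit 1 of A is 1, so AND-ing with the mask clears it to 0.
  0111
& 1101
------
  0101

Answer: 0101 (5)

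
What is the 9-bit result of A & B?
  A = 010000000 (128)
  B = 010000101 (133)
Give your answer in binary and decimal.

Apply & to each column (1 only where both bits are 1):
  010000000
& 010000101
-----------
  010000000

Answer: 010000000 (128)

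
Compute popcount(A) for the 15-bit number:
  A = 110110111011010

110110111011010
1-bits at positions (from bit 0 = LSB): 1, 3, 4, 6, 7, 8, 10, 11, 13, 14
Count = 10

Answer: 10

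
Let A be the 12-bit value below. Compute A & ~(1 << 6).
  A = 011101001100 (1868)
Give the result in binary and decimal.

Mask = ~(1 << 6) = 111110111111
Bit 6 of A is 1, so AND-ing with the mask clears it to 0.
  011101001100
& 111110111111
--------------
  011100001100

Answer: 011100001100 (1804)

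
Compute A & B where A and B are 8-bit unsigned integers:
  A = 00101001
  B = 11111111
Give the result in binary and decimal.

Apply & to each column (1 only where both bits are 1):
  00101001
& 11111111
----------
  00101001

Answer: 00101001 (41)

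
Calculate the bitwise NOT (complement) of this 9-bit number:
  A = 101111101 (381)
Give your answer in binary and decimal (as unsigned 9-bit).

Flip each bit (0->1, 1->0):
  101111101
  010000010

Answer: 010000010 (130)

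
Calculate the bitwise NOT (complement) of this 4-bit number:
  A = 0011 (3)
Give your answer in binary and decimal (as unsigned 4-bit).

Flip each bit (0->1, 1->0):
  0011
  1100

Answer: 1100 (12)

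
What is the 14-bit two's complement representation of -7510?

1. Binary of +7510:  01110101010110
2. Invert bits:     10001010101001
3. Add 1:           10001010101010

Answer: 10001010101010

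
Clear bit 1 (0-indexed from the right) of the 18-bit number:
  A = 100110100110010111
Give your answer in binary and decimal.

Mask = ~(1 << 1) = 111111111111111101
Bit 1 of A is 1, so AND-ing with the mask clears it to 0.
  100110100110010111
& 111111111111111101
--------------------
  100110100110010101

Answer: 100110100110010101 (158101)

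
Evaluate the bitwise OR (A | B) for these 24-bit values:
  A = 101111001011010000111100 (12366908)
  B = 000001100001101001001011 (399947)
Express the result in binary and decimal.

Apply | to each column (1 where either bit is 1):
  101111001011010000111100
| 000001100001101001001011
--------------------------
  101111101011111001111111

Answer: 101111101011111001111111 (12500607)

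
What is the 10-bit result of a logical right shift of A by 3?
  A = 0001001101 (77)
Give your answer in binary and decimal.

Logical shift right by 3: drop the bottom 3 bit(s), prepend 3 zero(s) on the left.
  0001001101  ->  keep [0001001], discard [101], prepend 000
= 0000001001

Answer: 0000001001 (9)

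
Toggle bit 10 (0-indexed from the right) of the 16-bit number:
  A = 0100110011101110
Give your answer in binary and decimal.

Mask = 1 << 10 = 0000010000000000
Bit 10 of A is 1; XOR with the mask flips it to 0.
  0100110011101110
^ 0000010000000000
------------------
  0100100011101110

Answer: 0100100011101110 (18670)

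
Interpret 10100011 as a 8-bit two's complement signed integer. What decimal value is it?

MSB is 1, so the value is negative. Find the magnitude:
1. Invert bits:  01011100
2. Add 1:        01011101  = 93
3. Apply sign:   -93

Answer: -93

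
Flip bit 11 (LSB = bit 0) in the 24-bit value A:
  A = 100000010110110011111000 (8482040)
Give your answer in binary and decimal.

Mask = 1 << 11 = 000000000000100000000000
Bit 11 of A is 1; XOR with the mask flips it to 0.
  100000010110110011111000
^ 000000000000100000000000
--------------------------
  100000010110010011111000

Answer: 100000010110010011111000 (8479992)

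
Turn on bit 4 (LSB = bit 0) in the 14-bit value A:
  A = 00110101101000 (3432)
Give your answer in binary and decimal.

Mask = 1 << 4 = 00000000010000
Bit 4 of A is 0, so OR-ing with the mask flips it to 1.
  00110101101000
| 00000000010000
----------------
  00110101111000

Answer: 00110101111000 (3448)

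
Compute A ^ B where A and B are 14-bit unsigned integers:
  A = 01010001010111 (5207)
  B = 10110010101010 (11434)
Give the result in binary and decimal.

Apply ^ to each column (1 where bits differ):
  01010001010111
^ 10110010101010
----------------
  11100011111101

Answer: 11100011111101 (14589)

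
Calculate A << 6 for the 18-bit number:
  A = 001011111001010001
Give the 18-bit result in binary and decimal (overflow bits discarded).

Shift left by 6: drop the top 6 bit(s), append 6 zero(s) on the right.
  001011111001010001  ->  discard [001011], keep [111001010001], append 000000
= 111001010001000000

Answer: 111001010001000000 (234560)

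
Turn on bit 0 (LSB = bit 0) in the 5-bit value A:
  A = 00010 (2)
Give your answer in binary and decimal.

Mask = 1 << 0 = 00001
Bit 0 of A is 0, so OR-ing with the mask flips it to 1.
  00010
| 00001
-------
  00011

Answer: 00011 (3)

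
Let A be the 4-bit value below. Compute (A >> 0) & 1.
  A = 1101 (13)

Bit 0 is the 1st from the right.
  1101
     ^
That bit is 1.

Answer: 1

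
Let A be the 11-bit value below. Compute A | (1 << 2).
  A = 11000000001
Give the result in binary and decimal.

Mask = 1 << 2 = 00000000100
Bit 2 of A is 0, so OR-ing with the mask flips it to 1.
  11000000001
| 00000000100
-------------
  11000000101

Answer: 11000000101 (1541)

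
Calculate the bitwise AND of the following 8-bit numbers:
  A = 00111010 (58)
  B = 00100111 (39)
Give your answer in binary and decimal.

Apply & to each column (1 only where both bits are 1):
  00111010
& 00100111
----------
  00100010

Answer: 00100010 (34)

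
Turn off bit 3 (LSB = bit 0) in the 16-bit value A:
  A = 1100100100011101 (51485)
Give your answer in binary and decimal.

Mask = ~(1 << 3) = 1111111111110111
Bit 3 of A is 1, so AND-ing with the mask clears it to 0.
  1100100100011101
& 1111111111110111
------------------
  1100100100010101

Answer: 1100100100010101 (51477)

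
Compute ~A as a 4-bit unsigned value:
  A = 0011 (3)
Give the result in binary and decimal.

Flip each bit (0->1, 1->0):
  0011
  1100

Answer: 1100 (12)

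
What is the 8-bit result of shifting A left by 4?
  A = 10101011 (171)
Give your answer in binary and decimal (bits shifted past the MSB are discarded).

Shift left by 4: drop the top 4 bit(s), append 4 zero(s) on the right.
  10101011  ->  discard [1010], keep [1011], append 0000
= 10110000

Answer: 10110000 (176)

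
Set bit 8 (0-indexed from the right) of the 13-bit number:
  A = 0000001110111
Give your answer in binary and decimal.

Mask = 1 << 8 = 0000100000000
Bit 8 of A is 0, so OR-ing with the mask flips it to 1.
  0000001110111
| 0000100000000
---------------
  0000101110111

Answer: 0000101110111 (375)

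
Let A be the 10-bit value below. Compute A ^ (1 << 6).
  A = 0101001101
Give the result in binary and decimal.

Mask = 1 << 6 = 0001000000
Bit 6 of A is 1; XOR with the mask flips it to 0.
  0101001101
^ 0001000000
------------
  0100001101

Answer: 0100001101 (269)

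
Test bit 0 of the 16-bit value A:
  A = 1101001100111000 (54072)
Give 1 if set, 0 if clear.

Bit 0 is the 1st from the right.
  1101001100111000
                 ^
That bit is 0.

Answer: 0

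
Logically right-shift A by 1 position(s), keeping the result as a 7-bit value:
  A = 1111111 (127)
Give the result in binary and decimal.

Logical shift right by 1: drop the bottom 1 bit(s), prepend 1 zero(s) on the left.
  1111111  ->  keep [111111], discard [1], prepend 0
= 0111111

Answer: 0111111 (63)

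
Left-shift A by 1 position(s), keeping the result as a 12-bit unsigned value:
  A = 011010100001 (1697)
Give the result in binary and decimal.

Shift left by 1: drop the top 1 bit(s), append 1 zero(s) on the right.
  011010100001  ->  discard [0], keep [11010100001], append 0
= 110101000010

Answer: 110101000010 (3394)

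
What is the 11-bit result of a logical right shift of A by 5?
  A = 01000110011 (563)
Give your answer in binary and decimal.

Logical shift right by 5: drop the bottom 5 bit(s), prepend 5 zero(s) on the left.
  01000110011  ->  keep [010001], discard [10011], prepend 00000
= 00000010001

Answer: 00000010001 (17)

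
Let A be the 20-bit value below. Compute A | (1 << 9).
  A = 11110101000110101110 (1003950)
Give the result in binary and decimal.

Mask = 1 << 9 = 00000000001000000000
Bit 9 of A is 0, so OR-ing with the mask flips it to 1.
  11110101000110101110
| 00000000001000000000
----------------------
  11110101001110101110

Answer: 11110101001110101110 (1004462)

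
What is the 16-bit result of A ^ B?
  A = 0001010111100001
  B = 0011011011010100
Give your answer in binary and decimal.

Apply ^ to each column (1 where bits differ):
  0001010111100001
^ 0011011011010100
------------------
  0010001100110101

Answer: 0010001100110101 (9013)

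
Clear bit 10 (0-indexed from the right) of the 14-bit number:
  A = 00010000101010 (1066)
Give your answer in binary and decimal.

Mask = ~(1 << 10) = 11101111111111
Bit 10 of A is 1, so AND-ing with the mask clears it to 0.
  00010000101010
& 11101111111111
----------------
  00000000101010

Answer: 00000000101010 (42)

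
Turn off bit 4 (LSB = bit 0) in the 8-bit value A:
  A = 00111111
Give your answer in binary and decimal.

Mask = ~(1 << 4) = 11101111
Bit 4 of A is 1, so AND-ing with the mask clears it to 0.
  00111111
& 11101111
----------
  00101111

Answer: 00101111 (47)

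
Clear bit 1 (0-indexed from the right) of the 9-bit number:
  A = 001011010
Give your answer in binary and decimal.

Mask = ~(1 << 1) = 111111101
Bit 1 of A is 1, so AND-ing with the mask clears it to 0.
  001011010
& 111111101
-----------
  001011000

Answer: 001011000 (88)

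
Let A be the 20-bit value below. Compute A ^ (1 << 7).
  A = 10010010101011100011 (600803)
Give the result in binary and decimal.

Mask = 1 << 7 = 00000000000010000000
Bit 7 of A is 1; XOR with the mask flips it to 0.
  10010010101011100011
^ 00000000000010000000
----------------------
  10010010101001100011

Answer: 10010010101001100011 (600675)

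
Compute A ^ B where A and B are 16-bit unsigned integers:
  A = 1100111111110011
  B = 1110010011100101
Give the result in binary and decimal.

Apply ^ to each column (1 where bits differ):
  1100111111110011
^ 1110010011100101
------------------
  0010101100010110

Answer: 0010101100010110 (11030)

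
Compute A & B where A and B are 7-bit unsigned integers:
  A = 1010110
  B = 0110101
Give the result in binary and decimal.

Apply & to each column (1 only where both bits are 1):
  1010110
& 0110101
---------
  0010100

Answer: 0010100 (20)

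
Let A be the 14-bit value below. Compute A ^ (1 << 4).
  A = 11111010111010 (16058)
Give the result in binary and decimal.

Mask = 1 << 4 = 00000000010000
Bit 4 of A is 1; XOR with the mask flips it to 0.
  11111010111010
^ 00000000010000
----------------
  11111010101010

Answer: 11111010101010 (16042)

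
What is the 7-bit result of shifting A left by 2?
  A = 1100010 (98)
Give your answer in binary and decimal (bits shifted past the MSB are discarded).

Shift left by 2: drop the top 2 bit(s), append 2 zero(s) on the right.
  1100010  ->  discard [11], keep [00010], append 00
= 0001000

Answer: 0001000 (8)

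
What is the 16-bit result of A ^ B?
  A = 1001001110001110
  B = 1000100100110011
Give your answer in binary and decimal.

Apply ^ to each column (1 where bits differ):
  1001001110001110
^ 1000100100110011
------------------
  0001101010111101

Answer: 0001101010111101 (6845)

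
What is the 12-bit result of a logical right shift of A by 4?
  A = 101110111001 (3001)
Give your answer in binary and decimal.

Logical shift right by 4: drop the bottom 4 bit(s), prepend 4 zero(s) on the left.
  101110111001  ->  keep [10111011], discard [1001], prepend 0000
= 000010111011

Answer: 000010111011 (187)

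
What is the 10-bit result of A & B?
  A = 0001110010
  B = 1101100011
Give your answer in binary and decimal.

Apply & to each column (1 only where both bits are 1):
  0001110010
& 1101100011
------------
  0001100010

Answer: 0001100010 (98)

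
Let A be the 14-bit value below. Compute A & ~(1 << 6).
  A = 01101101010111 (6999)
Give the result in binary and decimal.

Mask = ~(1 << 6) = 11111110111111
Bit 6 of A is 1, so AND-ing with the mask clears it to 0.
  01101101010111
& 11111110111111
----------------
  01101100010111

Answer: 01101100010111 (6935)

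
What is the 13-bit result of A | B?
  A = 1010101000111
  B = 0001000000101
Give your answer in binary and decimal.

Apply | to each column (1 where either bit is 1):
  1010101000111
| 0001000000101
---------------
  1011101000111

Answer: 1011101000111 (5959)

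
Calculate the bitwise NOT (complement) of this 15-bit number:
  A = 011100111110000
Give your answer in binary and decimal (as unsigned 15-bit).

Flip each bit (0->1, 1->0):
  011100111110000
  100011000001111

Answer: 100011000001111 (17935)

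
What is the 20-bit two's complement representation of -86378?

1. Binary of +86378:  00010101000101101010
2. Invert bits:     11101010111010010101
3. Add 1:           11101010111010010110

Answer: 11101010111010010110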